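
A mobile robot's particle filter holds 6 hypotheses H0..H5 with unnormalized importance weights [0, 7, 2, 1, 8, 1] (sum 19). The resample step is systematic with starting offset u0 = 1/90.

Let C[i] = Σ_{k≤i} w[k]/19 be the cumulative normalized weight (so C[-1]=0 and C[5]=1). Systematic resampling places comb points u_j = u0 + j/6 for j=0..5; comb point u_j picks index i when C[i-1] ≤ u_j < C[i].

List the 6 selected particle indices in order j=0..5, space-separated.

C = [0, 7/19, 9/19, 10/19, 18/19, 1]
j=0: u_0=1/90 ∈ [0, 7/19) → index 1
j=1: u_1=8/45 ∈ [0, 7/19) → index 1
j=2: u_2=31/90 ∈ [0, 7/19) → index 1
j=3: u_3=23/45 ∈ [9/19, 10/19) → index 3
j=4: u_4=61/90 ∈ [10/19, 18/19) → index 4
j=5: u_5=38/45 ∈ [10/19, 18/19) → index 4

1 1 1 3 4 4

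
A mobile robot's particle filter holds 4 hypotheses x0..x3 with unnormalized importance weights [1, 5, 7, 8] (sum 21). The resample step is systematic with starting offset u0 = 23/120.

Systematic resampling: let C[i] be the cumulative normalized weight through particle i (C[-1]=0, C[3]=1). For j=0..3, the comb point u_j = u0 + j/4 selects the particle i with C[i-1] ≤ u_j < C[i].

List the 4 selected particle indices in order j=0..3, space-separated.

C = [1/21, 2/7, 13/21, 1]
j=0: u_0=23/120 ∈ [1/21, 2/7) → index 1
j=1: u_1=53/120 ∈ [2/7, 13/21) → index 2
j=2: u_2=83/120 ∈ [13/21, 1) → index 3
j=3: u_3=113/120 ∈ [13/21, 1) → index 3

1 2 3 3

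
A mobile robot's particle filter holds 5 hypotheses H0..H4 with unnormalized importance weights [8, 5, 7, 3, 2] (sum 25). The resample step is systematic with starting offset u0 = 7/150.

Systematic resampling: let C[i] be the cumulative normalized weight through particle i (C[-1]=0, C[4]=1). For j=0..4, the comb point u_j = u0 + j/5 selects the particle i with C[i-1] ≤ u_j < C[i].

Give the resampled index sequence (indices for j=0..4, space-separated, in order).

C = [8/25, 13/25, 4/5, 23/25, 1]
j=0: u_0=7/150 ∈ [0, 8/25) → index 0
j=1: u_1=37/150 ∈ [0, 8/25) → index 0
j=2: u_2=67/150 ∈ [8/25, 13/25) → index 1
j=3: u_3=97/150 ∈ [13/25, 4/5) → index 2
j=4: u_4=127/150 ∈ [4/5, 23/25) → index 3

0 0 1 2 3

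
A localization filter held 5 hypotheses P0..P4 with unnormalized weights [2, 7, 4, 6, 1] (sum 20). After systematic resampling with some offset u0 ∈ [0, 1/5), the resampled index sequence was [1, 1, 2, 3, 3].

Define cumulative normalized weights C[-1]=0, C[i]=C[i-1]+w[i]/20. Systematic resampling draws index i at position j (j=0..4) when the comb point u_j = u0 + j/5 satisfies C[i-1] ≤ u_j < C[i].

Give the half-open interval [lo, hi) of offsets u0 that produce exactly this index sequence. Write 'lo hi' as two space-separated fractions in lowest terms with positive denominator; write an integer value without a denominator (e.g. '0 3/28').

1/10 3/20

C = [1/10, 9/20, 13/20, 19/20, 1]
j=0 picked index 1: u0 ∈ [1/10, 9/20)
j=1 picked index 1: u0 ∈ [-1/10, 1/4)
j=2 picked index 2: u0 ∈ [1/20, 1/4)
j=3 picked index 3: u0 ∈ [1/20, 7/20)
j=4 picked index 3: u0 ∈ [-3/20, 3/20)
intersection: [1/10, 3/20)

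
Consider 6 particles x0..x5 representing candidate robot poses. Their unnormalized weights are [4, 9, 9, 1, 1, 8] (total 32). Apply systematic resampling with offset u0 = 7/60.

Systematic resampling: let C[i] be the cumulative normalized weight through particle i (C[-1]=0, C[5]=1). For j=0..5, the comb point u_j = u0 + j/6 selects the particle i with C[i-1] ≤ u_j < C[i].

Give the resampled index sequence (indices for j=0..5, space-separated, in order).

C = [1/8, 13/32, 11/16, 23/32, 3/4, 1]
j=0: u_0=7/60 ∈ [0, 1/8) → index 0
j=1: u_1=17/60 ∈ [1/8, 13/32) → index 1
j=2: u_2=9/20 ∈ [13/32, 11/16) → index 2
j=3: u_3=37/60 ∈ [13/32, 11/16) → index 2
j=4: u_4=47/60 ∈ [3/4, 1) → index 5
j=5: u_5=19/20 ∈ [3/4, 1) → index 5

0 1 2 2 5 5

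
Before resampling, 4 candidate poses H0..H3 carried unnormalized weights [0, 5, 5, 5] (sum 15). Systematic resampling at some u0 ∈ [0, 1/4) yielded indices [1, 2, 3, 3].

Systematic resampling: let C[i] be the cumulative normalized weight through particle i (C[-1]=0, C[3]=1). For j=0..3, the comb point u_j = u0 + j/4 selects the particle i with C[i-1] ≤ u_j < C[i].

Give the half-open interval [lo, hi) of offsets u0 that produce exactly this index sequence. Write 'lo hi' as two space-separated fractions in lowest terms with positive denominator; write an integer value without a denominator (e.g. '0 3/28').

C = [0, 1/3, 2/3, 1]
j=0 picked index 1: u0 ∈ [0, 1/3)
j=1 picked index 2: u0 ∈ [1/12, 5/12)
j=2 picked index 3: u0 ∈ [1/6, 1/2)
j=3 picked index 3: u0 ∈ [-1/12, 1/4)
intersection: [1/6, 1/4)

1/6 1/4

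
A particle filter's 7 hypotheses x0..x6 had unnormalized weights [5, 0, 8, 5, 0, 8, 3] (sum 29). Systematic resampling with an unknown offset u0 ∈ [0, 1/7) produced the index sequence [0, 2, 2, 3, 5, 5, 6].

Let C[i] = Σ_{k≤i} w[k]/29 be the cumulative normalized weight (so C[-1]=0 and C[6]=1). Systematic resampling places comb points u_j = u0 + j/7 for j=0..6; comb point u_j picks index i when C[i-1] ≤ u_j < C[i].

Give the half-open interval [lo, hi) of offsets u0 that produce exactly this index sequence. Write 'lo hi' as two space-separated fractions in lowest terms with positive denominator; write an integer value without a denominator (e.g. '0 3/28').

C = [5/29, 5/29, 13/29, 18/29, 18/29, 26/29, 1]
j=0 picked index 0: u0 ∈ [0, 5/29)
j=1 picked index 2: u0 ∈ [6/203, 62/203)
j=2 picked index 2: u0 ∈ [-23/203, 33/203)
j=3 picked index 3: u0 ∈ [4/203, 39/203)
j=4 picked index 5: u0 ∈ [10/203, 66/203)
j=5 picked index 5: u0 ∈ [-19/203, 37/203)
j=6 picked index 6: u0 ∈ [8/203, 1/7)
intersection: [10/203, 1/7)

10/203 1/7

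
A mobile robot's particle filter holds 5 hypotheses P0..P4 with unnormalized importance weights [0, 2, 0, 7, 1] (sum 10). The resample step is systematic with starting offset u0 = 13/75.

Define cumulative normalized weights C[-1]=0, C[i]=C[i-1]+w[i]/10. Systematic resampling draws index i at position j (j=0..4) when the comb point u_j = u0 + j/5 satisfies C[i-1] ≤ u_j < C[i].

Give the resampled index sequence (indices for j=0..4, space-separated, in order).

1 3 3 3 4

C = [0, 1/5, 1/5, 9/10, 1]
j=0: u_0=13/75 ∈ [0, 1/5) → index 1
j=1: u_1=28/75 ∈ [1/5, 9/10) → index 3
j=2: u_2=43/75 ∈ [1/5, 9/10) → index 3
j=3: u_3=58/75 ∈ [1/5, 9/10) → index 3
j=4: u_4=73/75 ∈ [9/10, 1) → index 4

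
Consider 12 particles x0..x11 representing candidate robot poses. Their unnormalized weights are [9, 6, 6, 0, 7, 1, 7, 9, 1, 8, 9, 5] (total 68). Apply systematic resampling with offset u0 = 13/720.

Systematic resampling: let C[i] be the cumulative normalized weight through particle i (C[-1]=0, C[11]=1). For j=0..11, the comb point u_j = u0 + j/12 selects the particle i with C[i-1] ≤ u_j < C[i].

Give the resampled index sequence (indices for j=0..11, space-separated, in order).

C = [9/68, 15/68, 21/68, 21/68, 7/17, 29/68, 9/17, 45/68, 23/34, 27/34, 63/68, 1]
j=0: u_0=13/720 ∈ [0, 9/68) → index 0
j=1: u_1=73/720 ∈ [0, 9/68) → index 0
j=2: u_2=133/720 ∈ [9/68, 15/68) → index 1
j=3: u_3=193/720 ∈ [15/68, 21/68) → index 2
j=4: u_4=253/720 ∈ [21/68, 7/17) → index 4
j=5: u_5=313/720 ∈ [29/68, 9/17) → index 6
j=6: u_6=373/720 ∈ [29/68, 9/17) → index 6
j=7: u_7=433/720 ∈ [9/17, 45/68) → index 7
j=8: u_8=493/720 ∈ [23/34, 27/34) → index 9
j=9: u_9=553/720 ∈ [23/34, 27/34) → index 9
j=10: u_10=613/720 ∈ [27/34, 63/68) → index 10
j=11: u_11=673/720 ∈ [63/68, 1) → index 11

0 0 1 2 4 6 6 7 9 9 10 11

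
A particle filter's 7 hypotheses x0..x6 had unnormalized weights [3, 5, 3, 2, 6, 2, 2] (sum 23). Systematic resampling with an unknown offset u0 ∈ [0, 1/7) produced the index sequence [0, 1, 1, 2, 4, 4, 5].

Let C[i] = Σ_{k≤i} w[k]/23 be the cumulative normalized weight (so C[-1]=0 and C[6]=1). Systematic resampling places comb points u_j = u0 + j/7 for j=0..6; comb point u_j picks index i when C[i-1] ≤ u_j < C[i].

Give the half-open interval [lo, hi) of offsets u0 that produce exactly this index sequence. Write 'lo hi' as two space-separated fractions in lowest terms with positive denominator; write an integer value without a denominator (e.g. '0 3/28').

C = [3/23, 8/23, 11/23, 13/23, 19/23, 21/23, 1]
j=0 picked index 0: u0 ∈ [0, 3/23)
j=1 picked index 1: u0 ∈ [-2/161, 33/161)
j=2 picked index 1: u0 ∈ [-25/161, 10/161)
j=3 picked index 2: u0 ∈ [-13/161, 8/161)
j=4 picked index 4: u0 ∈ [-1/161, 41/161)
j=5 picked index 4: u0 ∈ [-24/161, 18/161)
j=6 picked index 5: u0 ∈ [-5/161, 9/161)
intersection: [0, 8/161)

0 8/161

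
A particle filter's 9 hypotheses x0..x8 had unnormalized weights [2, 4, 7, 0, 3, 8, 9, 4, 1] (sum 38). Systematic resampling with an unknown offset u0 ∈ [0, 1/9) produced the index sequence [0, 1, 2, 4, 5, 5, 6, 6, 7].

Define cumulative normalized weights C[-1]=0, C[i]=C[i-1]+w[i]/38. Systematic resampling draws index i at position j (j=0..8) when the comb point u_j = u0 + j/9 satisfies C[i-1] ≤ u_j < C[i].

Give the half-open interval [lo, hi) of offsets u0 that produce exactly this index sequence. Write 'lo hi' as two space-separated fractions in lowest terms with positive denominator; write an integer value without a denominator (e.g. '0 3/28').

C = [1/19, 3/19, 13/38, 13/38, 8/19, 12/19, 33/38, 37/38, 1]
j=0 picked index 0: u0 ∈ [0, 1/19)
j=1 picked index 1: u0 ∈ [-10/171, 8/171)
j=2 picked index 2: u0 ∈ [-11/171, 41/342)
j=3 picked index 4: u0 ∈ [1/114, 5/57)
j=4 picked index 5: u0 ∈ [-4/171, 32/171)
j=5 picked index 5: u0 ∈ [-23/171, 13/171)
j=6 picked index 6: u0 ∈ [-2/57, 23/114)
j=7 picked index 6: u0 ∈ [-25/171, 31/342)
j=8 picked index 7: u0 ∈ [-7/342, 29/342)
intersection: [1/114, 8/171)

1/114 8/171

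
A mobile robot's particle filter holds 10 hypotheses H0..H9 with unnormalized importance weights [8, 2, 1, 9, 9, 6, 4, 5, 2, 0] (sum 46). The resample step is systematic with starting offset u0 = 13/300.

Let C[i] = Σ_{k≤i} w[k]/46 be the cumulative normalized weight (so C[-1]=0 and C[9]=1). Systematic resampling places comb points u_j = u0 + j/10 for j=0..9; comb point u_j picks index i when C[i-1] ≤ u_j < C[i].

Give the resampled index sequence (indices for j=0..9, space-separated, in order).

0 0 3 3 4 4 5 5 6 7

C = [4/23, 5/23, 11/46, 10/23, 29/46, 35/46, 39/46, 22/23, 1, 1]
j=0: u_0=13/300 ∈ [0, 4/23) → index 0
j=1: u_1=43/300 ∈ [0, 4/23) → index 0
j=2: u_2=73/300 ∈ [11/46, 10/23) → index 3
j=3: u_3=103/300 ∈ [11/46, 10/23) → index 3
j=4: u_4=133/300 ∈ [10/23, 29/46) → index 4
j=5: u_5=163/300 ∈ [10/23, 29/46) → index 4
j=6: u_6=193/300 ∈ [29/46, 35/46) → index 5
j=7: u_7=223/300 ∈ [29/46, 35/46) → index 5
j=8: u_8=253/300 ∈ [35/46, 39/46) → index 6
j=9: u_9=283/300 ∈ [39/46, 22/23) → index 7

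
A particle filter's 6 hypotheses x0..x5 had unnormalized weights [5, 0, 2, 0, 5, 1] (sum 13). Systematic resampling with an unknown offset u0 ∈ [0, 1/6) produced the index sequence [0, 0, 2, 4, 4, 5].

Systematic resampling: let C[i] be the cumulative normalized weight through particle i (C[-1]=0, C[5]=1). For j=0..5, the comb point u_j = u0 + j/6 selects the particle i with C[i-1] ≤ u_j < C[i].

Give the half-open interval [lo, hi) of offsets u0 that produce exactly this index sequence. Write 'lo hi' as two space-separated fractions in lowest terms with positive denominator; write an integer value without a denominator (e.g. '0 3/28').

C = [5/13, 5/13, 7/13, 7/13, 12/13, 1]
j=0 picked index 0: u0 ∈ [0, 5/13)
j=1 picked index 0: u0 ∈ [-1/6, 17/78)
j=2 picked index 2: u0 ∈ [2/39, 8/39)
j=3 picked index 4: u0 ∈ [1/26, 11/26)
j=4 picked index 4: u0 ∈ [-5/39, 10/39)
j=5 picked index 5: u0 ∈ [7/78, 1/6)
intersection: [7/78, 1/6)

7/78 1/6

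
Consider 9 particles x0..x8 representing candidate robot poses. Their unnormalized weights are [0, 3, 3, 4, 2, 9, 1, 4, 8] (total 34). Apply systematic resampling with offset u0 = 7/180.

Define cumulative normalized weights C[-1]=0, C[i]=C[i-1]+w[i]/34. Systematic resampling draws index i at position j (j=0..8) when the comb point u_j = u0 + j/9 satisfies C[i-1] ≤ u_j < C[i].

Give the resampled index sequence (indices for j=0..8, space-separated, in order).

C = [0, 3/34, 3/17, 5/17, 6/17, 21/34, 11/17, 13/17, 1]
j=0: u_0=7/180 ∈ [0, 3/34) → index 1
j=1: u_1=3/20 ∈ [3/34, 3/17) → index 2
j=2: u_2=47/180 ∈ [3/17, 5/17) → index 3
j=3: u_3=67/180 ∈ [6/17, 21/34) → index 5
j=4: u_4=29/60 ∈ [6/17, 21/34) → index 5
j=5: u_5=107/180 ∈ [6/17, 21/34) → index 5
j=6: u_6=127/180 ∈ [11/17, 13/17) → index 7
j=7: u_7=49/60 ∈ [13/17, 1) → index 8
j=8: u_8=167/180 ∈ [13/17, 1) → index 8

1 2 3 5 5 5 7 8 8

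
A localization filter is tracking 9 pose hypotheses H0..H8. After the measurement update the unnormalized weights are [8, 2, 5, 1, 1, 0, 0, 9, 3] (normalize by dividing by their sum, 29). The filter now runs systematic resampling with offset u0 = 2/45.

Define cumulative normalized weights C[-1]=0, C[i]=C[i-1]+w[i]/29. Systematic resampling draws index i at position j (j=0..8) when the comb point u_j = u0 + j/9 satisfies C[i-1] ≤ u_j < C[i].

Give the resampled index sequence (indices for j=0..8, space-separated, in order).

C = [8/29, 10/29, 15/29, 16/29, 17/29, 17/29, 17/29, 26/29, 1]
j=0: u_0=2/45 ∈ [0, 8/29) → index 0
j=1: u_1=7/45 ∈ [0, 8/29) → index 0
j=2: u_2=4/15 ∈ [0, 8/29) → index 0
j=3: u_3=17/45 ∈ [10/29, 15/29) → index 2
j=4: u_4=22/45 ∈ [10/29, 15/29) → index 2
j=5: u_5=3/5 ∈ [17/29, 26/29) → index 7
j=6: u_6=32/45 ∈ [17/29, 26/29) → index 7
j=7: u_7=37/45 ∈ [17/29, 26/29) → index 7
j=8: u_8=14/15 ∈ [26/29, 1) → index 8

0 0 0 2 2 7 7 7 8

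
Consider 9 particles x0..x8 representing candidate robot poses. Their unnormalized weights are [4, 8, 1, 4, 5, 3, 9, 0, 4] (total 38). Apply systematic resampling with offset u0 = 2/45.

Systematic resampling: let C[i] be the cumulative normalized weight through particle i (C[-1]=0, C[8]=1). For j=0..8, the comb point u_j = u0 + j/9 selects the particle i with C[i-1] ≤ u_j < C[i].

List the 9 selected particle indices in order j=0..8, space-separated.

0 1 1 3 4 5 6 6 8

C = [2/19, 6/19, 13/38, 17/38, 11/19, 25/38, 17/19, 17/19, 1]
j=0: u_0=2/45 ∈ [0, 2/19) → index 0
j=1: u_1=7/45 ∈ [2/19, 6/19) → index 1
j=2: u_2=4/15 ∈ [2/19, 6/19) → index 1
j=3: u_3=17/45 ∈ [13/38, 17/38) → index 3
j=4: u_4=22/45 ∈ [17/38, 11/19) → index 4
j=5: u_5=3/5 ∈ [11/19, 25/38) → index 5
j=6: u_6=32/45 ∈ [25/38, 17/19) → index 6
j=7: u_7=37/45 ∈ [25/38, 17/19) → index 6
j=8: u_8=14/15 ∈ [17/19, 1) → index 8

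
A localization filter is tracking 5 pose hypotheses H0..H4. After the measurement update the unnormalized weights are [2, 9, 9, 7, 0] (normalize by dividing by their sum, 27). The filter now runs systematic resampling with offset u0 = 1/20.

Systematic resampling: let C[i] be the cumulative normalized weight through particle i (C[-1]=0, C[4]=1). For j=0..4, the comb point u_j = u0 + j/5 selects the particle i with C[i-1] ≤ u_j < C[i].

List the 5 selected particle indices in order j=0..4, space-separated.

C = [2/27, 11/27, 20/27, 1, 1]
j=0: u_0=1/20 ∈ [0, 2/27) → index 0
j=1: u_1=1/4 ∈ [2/27, 11/27) → index 1
j=2: u_2=9/20 ∈ [11/27, 20/27) → index 2
j=3: u_3=13/20 ∈ [11/27, 20/27) → index 2
j=4: u_4=17/20 ∈ [20/27, 1) → index 3

0 1 2 2 3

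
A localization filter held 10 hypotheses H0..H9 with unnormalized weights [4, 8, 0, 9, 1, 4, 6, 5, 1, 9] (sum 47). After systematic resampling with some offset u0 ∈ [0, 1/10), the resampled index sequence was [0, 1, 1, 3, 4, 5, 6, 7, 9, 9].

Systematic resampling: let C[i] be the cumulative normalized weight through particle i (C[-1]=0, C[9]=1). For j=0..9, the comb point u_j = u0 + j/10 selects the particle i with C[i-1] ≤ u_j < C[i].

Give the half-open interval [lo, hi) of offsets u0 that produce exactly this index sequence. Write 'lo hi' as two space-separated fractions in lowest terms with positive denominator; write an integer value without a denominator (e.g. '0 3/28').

C = [4/47, 12/47, 12/47, 21/47, 22/47, 26/47, 32/47, 37/47, 38/47, 1]
j=0 picked index 0: u0 ∈ [0, 4/47)
j=1 picked index 1: u0 ∈ [-7/470, 73/470)
j=2 picked index 1: u0 ∈ [-27/235, 13/235)
j=3 picked index 3: u0 ∈ [-21/470, 69/470)
j=4 picked index 4: u0 ∈ [11/235, 16/235)
j=5 picked index 5: u0 ∈ [-3/94, 5/94)
j=6 picked index 6: u0 ∈ [-11/235, 19/235)
j=7 picked index 7: u0 ∈ [-9/470, 41/470)
j=8 picked index 9: u0 ∈ [2/235, 1/5)
j=9 picked index 9: u0 ∈ [-43/470, 1/10)
intersection: [11/235, 5/94)

11/235 5/94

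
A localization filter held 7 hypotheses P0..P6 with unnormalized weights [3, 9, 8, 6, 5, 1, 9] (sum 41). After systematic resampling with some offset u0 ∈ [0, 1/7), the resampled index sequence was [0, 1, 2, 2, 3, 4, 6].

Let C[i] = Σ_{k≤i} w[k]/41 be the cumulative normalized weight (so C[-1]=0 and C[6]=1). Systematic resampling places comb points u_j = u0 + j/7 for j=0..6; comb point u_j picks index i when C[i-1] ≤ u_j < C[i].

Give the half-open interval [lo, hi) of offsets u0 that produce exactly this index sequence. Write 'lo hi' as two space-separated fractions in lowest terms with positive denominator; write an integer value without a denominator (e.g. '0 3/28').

2/287 12/287

C = [3/41, 12/41, 20/41, 26/41, 31/41, 32/41, 1]
j=0 picked index 0: u0 ∈ [0, 3/41)
j=1 picked index 1: u0 ∈ [-20/287, 43/287)
j=2 picked index 2: u0 ∈ [2/287, 58/287)
j=3 picked index 2: u0 ∈ [-39/287, 17/287)
j=4 picked index 3: u0 ∈ [-24/287, 18/287)
j=5 picked index 4: u0 ∈ [-23/287, 12/287)
j=6 picked index 6: u0 ∈ [-22/287, 1/7)
intersection: [2/287, 12/287)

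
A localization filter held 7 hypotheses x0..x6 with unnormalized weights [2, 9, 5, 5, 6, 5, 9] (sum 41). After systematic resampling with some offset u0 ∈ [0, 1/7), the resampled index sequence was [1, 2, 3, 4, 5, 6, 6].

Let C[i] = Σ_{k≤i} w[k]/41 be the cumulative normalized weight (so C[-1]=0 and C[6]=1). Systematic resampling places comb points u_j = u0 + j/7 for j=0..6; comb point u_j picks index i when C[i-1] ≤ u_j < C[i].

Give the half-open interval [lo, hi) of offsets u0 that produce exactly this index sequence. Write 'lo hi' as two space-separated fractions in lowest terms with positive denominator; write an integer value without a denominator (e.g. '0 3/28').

C = [2/41, 11/41, 16/41, 21/41, 27/41, 32/41, 1]
j=0 picked index 1: u0 ∈ [2/41, 11/41)
j=1 picked index 2: u0 ∈ [36/287, 71/287)
j=2 picked index 3: u0 ∈ [30/287, 65/287)
j=3 picked index 4: u0 ∈ [24/287, 66/287)
j=4 picked index 5: u0 ∈ [25/287, 60/287)
j=5 picked index 6: u0 ∈ [19/287, 2/7)
j=6 picked index 6: u0 ∈ [-22/287, 1/7)
intersection: [36/287, 1/7)

36/287 1/7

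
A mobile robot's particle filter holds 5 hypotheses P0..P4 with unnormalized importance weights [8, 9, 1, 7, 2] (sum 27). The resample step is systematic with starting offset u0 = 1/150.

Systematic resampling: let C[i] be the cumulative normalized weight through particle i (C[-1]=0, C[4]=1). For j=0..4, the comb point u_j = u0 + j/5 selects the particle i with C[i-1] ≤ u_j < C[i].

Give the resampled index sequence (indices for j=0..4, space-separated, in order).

C = [8/27, 17/27, 2/3, 25/27, 1]
j=0: u_0=1/150 ∈ [0, 8/27) → index 0
j=1: u_1=31/150 ∈ [0, 8/27) → index 0
j=2: u_2=61/150 ∈ [8/27, 17/27) → index 1
j=3: u_3=91/150 ∈ [8/27, 17/27) → index 1
j=4: u_4=121/150 ∈ [2/3, 25/27) → index 3

0 0 1 1 3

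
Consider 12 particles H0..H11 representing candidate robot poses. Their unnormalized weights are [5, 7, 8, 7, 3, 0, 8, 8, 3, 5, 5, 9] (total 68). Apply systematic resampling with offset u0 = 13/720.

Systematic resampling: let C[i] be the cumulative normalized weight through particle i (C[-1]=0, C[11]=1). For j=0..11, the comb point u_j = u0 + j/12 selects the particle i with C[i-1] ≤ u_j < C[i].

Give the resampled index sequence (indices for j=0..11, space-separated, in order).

0 1 2 2 3 4 6 7 8 9 10 11

C = [5/68, 3/17, 5/17, 27/68, 15/34, 15/34, 19/34, 23/34, 49/68, 27/34, 59/68, 1]
j=0: u_0=13/720 ∈ [0, 5/68) → index 0
j=1: u_1=73/720 ∈ [5/68, 3/17) → index 1
j=2: u_2=133/720 ∈ [3/17, 5/17) → index 2
j=3: u_3=193/720 ∈ [3/17, 5/17) → index 2
j=4: u_4=253/720 ∈ [5/17, 27/68) → index 3
j=5: u_5=313/720 ∈ [27/68, 15/34) → index 4
j=6: u_6=373/720 ∈ [15/34, 19/34) → index 6
j=7: u_7=433/720 ∈ [19/34, 23/34) → index 7
j=8: u_8=493/720 ∈ [23/34, 49/68) → index 8
j=9: u_9=553/720 ∈ [49/68, 27/34) → index 9
j=10: u_10=613/720 ∈ [27/34, 59/68) → index 10
j=11: u_11=673/720 ∈ [59/68, 1) → index 11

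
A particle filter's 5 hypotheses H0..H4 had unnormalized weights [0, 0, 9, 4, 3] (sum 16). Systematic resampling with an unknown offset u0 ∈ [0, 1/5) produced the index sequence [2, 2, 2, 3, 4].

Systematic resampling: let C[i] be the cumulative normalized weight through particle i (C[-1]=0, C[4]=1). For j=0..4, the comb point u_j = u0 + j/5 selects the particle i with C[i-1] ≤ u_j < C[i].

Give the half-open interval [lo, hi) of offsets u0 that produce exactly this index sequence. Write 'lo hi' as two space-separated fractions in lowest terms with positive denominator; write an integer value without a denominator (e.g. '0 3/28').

1/80 13/80

C = [0, 0, 9/16, 13/16, 1]
j=0 picked index 2: u0 ∈ [0, 9/16)
j=1 picked index 2: u0 ∈ [-1/5, 29/80)
j=2 picked index 2: u0 ∈ [-2/5, 13/80)
j=3 picked index 3: u0 ∈ [-3/80, 17/80)
j=4 picked index 4: u0 ∈ [1/80, 1/5)
intersection: [1/80, 13/80)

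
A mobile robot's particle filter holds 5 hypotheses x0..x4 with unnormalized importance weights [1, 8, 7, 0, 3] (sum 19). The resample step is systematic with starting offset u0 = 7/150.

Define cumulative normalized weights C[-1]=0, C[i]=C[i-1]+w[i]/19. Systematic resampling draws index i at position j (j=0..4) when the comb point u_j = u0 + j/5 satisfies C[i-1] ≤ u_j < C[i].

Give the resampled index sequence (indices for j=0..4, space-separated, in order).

0 1 1 2 4

C = [1/19, 9/19, 16/19, 16/19, 1]
j=0: u_0=7/150 ∈ [0, 1/19) → index 0
j=1: u_1=37/150 ∈ [1/19, 9/19) → index 1
j=2: u_2=67/150 ∈ [1/19, 9/19) → index 1
j=3: u_3=97/150 ∈ [9/19, 16/19) → index 2
j=4: u_4=127/150 ∈ [16/19, 1) → index 4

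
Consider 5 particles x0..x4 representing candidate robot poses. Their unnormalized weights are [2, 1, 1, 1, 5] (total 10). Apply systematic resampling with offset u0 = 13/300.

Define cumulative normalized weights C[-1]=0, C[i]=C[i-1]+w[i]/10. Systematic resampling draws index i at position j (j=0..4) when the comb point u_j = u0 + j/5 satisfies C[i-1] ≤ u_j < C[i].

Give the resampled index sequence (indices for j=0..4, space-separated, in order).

0 1 3 4 4

C = [1/5, 3/10, 2/5, 1/2, 1]
j=0: u_0=13/300 ∈ [0, 1/5) → index 0
j=1: u_1=73/300 ∈ [1/5, 3/10) → index 1
j=2: u_2=133/300 ∈ [2/5, 1/2) → index 3
j=3: u_3=193/300 ∈ [1/2, 1) → index 4
j=4: u_4=253/300 ∈ [1/2, 1) → index 4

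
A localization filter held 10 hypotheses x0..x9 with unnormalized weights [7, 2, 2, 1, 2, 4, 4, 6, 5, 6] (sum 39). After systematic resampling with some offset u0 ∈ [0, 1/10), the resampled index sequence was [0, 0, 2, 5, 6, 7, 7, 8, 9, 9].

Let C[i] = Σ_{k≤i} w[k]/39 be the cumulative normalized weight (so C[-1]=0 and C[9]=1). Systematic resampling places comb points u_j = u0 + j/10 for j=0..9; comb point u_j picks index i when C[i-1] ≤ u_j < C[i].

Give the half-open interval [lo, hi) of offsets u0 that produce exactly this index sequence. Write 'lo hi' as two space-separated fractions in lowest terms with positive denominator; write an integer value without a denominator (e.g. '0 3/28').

C = [7/39, 3/13, 11/39, 4/13, 14/39, 6/13, 22/39, 28/39, 11/13, 1]
j=0 picked index 0: u0 ∈ [0, 7/39)
j=1 picked index 0: u0 ∈ [-1/10, 31/390)
j=2 picked index 2: u0 ∈ [2/65, 16/195)
j=3 picked index 5: u0 ∈ [23/390, 21/130)
j=4 picked index 6: u0 ∈ [4/65, 32/195)
j=5 picked index 7: u0 ∈ [5/78, 17/78)
j=6 picked index 7: u0 ∈ [-7/195, 23/195)
j=7 picked index 8: u0 ∈ [7/390, 19/130)
j=8 picked index 9: u0 ∈ [3/65, 1/5)
j=9 picked index 9: u0 ∈ [-7/130, 1/10)
intersection: [5/78, 31/390)

5/78 31/390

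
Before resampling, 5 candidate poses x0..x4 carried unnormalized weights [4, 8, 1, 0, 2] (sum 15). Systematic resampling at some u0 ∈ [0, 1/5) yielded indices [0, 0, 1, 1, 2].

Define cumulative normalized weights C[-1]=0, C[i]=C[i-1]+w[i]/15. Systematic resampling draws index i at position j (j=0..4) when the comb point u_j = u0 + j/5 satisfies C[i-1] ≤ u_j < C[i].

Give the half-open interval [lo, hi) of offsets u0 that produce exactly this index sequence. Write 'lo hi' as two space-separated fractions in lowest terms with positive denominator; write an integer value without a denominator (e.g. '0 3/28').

C = [4/15, 4/5, 13/15, 13/15, 1]
j=0 picked index 0: u0 ∈ [0, 4/15)
j=1 picked index 0: u0 ∈ [-1/5, 1/15)
j=2 picked index 1: u0 ∈ [-2/15, 2/5)
j=3 picked index 1: u0 ∈ [-1/3, 1/5)
j=4 picked index 2: u0 ∈ [0, 1/15)
intersection: [0, 1/15)

0 1/15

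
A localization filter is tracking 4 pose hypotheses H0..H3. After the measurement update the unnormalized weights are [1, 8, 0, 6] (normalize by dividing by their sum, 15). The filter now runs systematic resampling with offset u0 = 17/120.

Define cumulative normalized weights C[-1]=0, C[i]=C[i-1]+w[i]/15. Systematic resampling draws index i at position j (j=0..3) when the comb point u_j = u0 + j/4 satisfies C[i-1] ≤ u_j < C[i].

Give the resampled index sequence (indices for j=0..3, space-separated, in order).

C = [1/15, 3/5, 3/5, 1]
j=0: u_0=17/120 ∈ [1/15, 3/5) → index 1
j=1: u_1=47/120 ∈ [1/15, 3/5) → index 1
j=2: u_2=77/120 ∈ [3/5, 1) → index 3
j=3: u_3=107/120 ∈ [3/5, 1) → index 3

1 1 3 3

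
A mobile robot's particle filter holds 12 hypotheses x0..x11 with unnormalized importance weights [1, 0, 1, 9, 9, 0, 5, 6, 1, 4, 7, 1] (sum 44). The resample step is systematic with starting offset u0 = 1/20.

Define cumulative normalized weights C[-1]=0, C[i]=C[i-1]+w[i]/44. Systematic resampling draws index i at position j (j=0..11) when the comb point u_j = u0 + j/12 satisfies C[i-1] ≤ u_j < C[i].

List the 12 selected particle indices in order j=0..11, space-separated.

3 3 3 4 4 6 6 7 8 9 10 10

C = [1/44, 1/44, 1/22, 1/4, 5/11, 5/11, 25/44, 31/44, 8/11, 9/11, 43/44, 1]
j=0: u_0=1/20 ∈ [1/22, 1/4) → index 3
j=1: u_1=2/15 ∈ [1/22, 1/4) → index 3
j=2: u_2=13/60 ∈ [1/22, 1/4) → index 3
j=3: u_3=3/10 ∈ [1/4, 5/11) → index 4
j=4: u_4=23/60 ∈ [1/4, 5/11) → index 4
j=5: u_5=7/15 ∈ [5/11, 25/44) → index 6
j=6: u_6=11/20 ∈ [5/11, 25/44) → index 6
j=7: u_7=19/30 ∈ [25/44, 31/44) → index 7
j=8: u_8=43/60 ∈ [31/44, 8/11) → index 8
j=9: u_9=4/5 ∈ [8/11, 9/11) → index 9
j=10: u_10=53/60 ∈ [9/11, 43/44) → index 10
j=11: u_11=29/30 ∈ [9/11, 43/44) → index 10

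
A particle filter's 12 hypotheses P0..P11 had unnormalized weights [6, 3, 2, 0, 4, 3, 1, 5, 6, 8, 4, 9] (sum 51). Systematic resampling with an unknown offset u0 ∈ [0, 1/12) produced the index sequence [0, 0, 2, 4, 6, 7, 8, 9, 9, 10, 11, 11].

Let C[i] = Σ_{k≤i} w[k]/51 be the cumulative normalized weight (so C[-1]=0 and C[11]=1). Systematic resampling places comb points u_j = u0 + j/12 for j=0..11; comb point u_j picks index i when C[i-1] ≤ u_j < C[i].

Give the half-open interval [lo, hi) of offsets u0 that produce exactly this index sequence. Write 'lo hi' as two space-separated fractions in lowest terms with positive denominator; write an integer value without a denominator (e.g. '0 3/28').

1/51 7/204

C = [2/17, 3/17, 11/51, 11/51, 5/17, 6/17, 19/51, 8/17, 10/17, 38/51, 14/17, 1]
j=0 picked index 0: u0 ∈ [0, 2/17)
j=1 picked index 0: u0 ∈ [-1/12, 7/204)
j=2 picked index 2: u0 ∈ [1/102, 5/102)
j=3 picked index 4: u0 ∈ [-7/204, 3/68)
j=4 picked index 6: u0 ∈ [1/51, 2/51)
j=5 picked index 7: u0 ∈ [-3/68, 11/204)
j=6 picked index 8: u0 ∈ [-1/34, 3/34)
j=7 picked index 9: u0 ∈ [1/204, 11/68)
j=8 picked index 9: u0 ∈ [-4/51, 4/51)
j=9 picked index 10: u0 ∈ [-1/204, 5/68)
j=10 picked index 11: u0 ∈ [-1/102, 1/6)
j=11 picked index 11: u0 ∈ [-19/204, 1/12)
intersection: [1/51, 7/204)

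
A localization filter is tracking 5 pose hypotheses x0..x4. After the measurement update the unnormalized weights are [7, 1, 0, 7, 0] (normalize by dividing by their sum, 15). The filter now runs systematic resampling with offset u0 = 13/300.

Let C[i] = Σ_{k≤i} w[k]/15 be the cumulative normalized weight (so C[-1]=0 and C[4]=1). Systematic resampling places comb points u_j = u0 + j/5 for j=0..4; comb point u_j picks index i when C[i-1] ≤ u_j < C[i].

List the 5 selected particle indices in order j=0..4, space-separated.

0 0 0 3 3

C = [7/15, 8/15, 8/15, 1, 1]
j=0: u_0=13/300 ∈ [0, 7/15) → index 0
j=1: u_1=73/300 ∈ [0, 7/15) → index 0
j=2: u_2=133/300 ∈ [0, 7/15) → index 0
j=3: u_3=193/300 ∈ [8/15, 1) → index 3
j=4: u_4=253/300 ∈ [8/15, 1) → index 3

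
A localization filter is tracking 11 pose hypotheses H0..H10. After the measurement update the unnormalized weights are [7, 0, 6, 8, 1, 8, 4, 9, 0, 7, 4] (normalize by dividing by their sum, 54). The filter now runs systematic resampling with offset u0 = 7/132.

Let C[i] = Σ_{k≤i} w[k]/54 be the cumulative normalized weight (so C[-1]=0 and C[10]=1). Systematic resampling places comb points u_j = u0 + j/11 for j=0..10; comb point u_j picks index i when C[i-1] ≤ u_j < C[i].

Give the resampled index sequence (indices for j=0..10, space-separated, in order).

C = [7/54, 7/54, 13/54, 7/18, 11/27, 5/9, 17/27, 43/54, 43/54, 25/27, 1]
j=0: u_0=7/132 ∈ [0, 7/54) → index 0
j=1: u_1=19/132 ∈ [7/54, 13/54) → index 2
j=2: u_2=31/132 ∈ [7/54, 13/54) → index 2
j=3: u_3=43/132 ∈ [13/54, 7/18) → index 3
j=4: u_4=5/12 ∈ [11/27, 5/9) → index 5
j=5: u_5=67/132 ∈ [11/27, 5/9) → index 5
j=6: u_6=79/132 ∈ [5/9, 17/27) → index 6
j=7: u_7=91/132 ∈ [17/27, 43/54) → index 7
j=8: u_8=103/132 ∈ [17/27, 43/54) → index 7
j=9: u_9=115/132 ∈ [43/54, 25/27) → index 9
j=10: u_10=127/132 ∈ [25/27, 1) → index 10

0 2 2 3 5 5 6 7 7 9 10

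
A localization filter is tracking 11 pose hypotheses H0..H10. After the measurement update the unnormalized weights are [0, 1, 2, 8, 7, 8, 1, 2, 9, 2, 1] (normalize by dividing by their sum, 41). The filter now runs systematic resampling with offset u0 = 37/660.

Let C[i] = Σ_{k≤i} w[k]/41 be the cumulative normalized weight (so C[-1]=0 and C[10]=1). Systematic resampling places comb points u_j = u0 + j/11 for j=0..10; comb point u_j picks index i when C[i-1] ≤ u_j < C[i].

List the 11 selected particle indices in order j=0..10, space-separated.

2 3 3 4 4 5 5 7 8 8 9

C = [0, 1/41, 3/41, 11/41, 18/41, 26/41, 27/41, 29/41, 38/41, 40/41, 1]
j=0: u_0=37/660 ∈ [1/41, 3/41) → index 2
j=1: u_1=97/660 ∈ [3/41, 11/41) → index 3
j=2: u_2=157/660 ∈ [3/41, 11/41) → index 3
j=3: u_3=217/660 ∈ [11/41, 18/41) → index 4
j=4: u_4=277/660 ∈ [11/41, 18/41) → index 4
j=5: u_5=337/660 ∈ [18/41, 26/41) → index 5
j=6: u_6=397/660 ∈ [18/41, 26/41) → index 5
j=7: u_7=457/660 ∈ [27/41, 29/41) → index 7
j=8: u_8=47/60 ∈ [29/41, 38/41) → index 8
j=9: u_9=577/660 ∈ [29/41, 38/41) → index 8
j=10: u_10=637/660 ∈ [38/41, 40/41) → index 9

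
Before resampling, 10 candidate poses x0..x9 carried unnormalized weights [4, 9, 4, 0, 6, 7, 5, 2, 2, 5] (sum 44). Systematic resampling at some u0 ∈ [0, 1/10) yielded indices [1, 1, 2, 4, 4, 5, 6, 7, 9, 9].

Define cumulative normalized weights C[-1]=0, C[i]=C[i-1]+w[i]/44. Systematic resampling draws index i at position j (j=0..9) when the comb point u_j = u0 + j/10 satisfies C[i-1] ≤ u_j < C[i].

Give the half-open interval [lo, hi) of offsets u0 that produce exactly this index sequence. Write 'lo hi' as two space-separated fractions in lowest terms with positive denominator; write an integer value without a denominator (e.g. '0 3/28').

C = [1/11, 13/44, 17/44, 17/44, 23/44, 15/22, 35/44, 37/44, 39/44, 1]
j=0 picked index 1: u0 ∈ [1/11, 13/44)
j=1 picked index 1: u0 ∈ [-1/110, 43/220)
j=2 picked index 2: u0 ∈ [21/220, 41/220)
j=3 picked index 4: u0 ∈ [19/220, 49/220)
j=4 picked index 4: u0 ∈ [-3/220, 27/220)
j=5 picked index 5: u0 ∈ [1/44, 2/11)
j=6 picked index 6: u0 ∈ [9/110, 43/220)
j=7 picked index 7: u0 ∈ [21/220, 31/220)
j=8 picked index 9: u0 ∈ [19/220, 1/5)
j=9 picked index 9: u0 ∈ [-3/220, 1/10)
intersection: [21/220, 1/10)

21/220 1/10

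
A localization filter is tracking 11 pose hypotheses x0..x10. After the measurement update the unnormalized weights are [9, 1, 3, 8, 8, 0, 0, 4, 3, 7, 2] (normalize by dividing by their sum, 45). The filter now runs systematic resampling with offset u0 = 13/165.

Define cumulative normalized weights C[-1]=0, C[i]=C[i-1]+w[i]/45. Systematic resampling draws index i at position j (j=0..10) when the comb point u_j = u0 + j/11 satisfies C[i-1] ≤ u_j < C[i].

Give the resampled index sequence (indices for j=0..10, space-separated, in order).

0 0 2 3 3 4 4 7 9 9 10

C = [1/5, 2/9, 13/45, 7/15, 29/45, 29/45, 29/45, 11/15, 4/5, 43/45, 1]
j=0: u_0=13/165 ∈ [0, 1/5) → index 0
j=1: u_1=28/165 ∈ [0, 1/5) → index 0
j=2: u_2=43/165 ∈ [2/9, 13/45) → index 2
j=3: u_3=58/165 ∈ [13/45, 7/15) → index 3
j=4: u_4=73/165 ∈ [13/45, 7/15) → index 3
j=5: u_5=8/15 ∈ [7/15, 29/45) → index 4
j=6: u_6=103/165 ∈ [7/15, 29/45) → index 4
j=7: u_7=118/165 ∈ [29/45, 11/15) → index 7
j=8: u_8=133/165 ∈ [4/5, 43/45) → index 9
j=9: u_9=148/165 ∈ [4/5, 43/45) → index 9
j=10: u_10=163/165 ∈ [43/45, 1) → index 10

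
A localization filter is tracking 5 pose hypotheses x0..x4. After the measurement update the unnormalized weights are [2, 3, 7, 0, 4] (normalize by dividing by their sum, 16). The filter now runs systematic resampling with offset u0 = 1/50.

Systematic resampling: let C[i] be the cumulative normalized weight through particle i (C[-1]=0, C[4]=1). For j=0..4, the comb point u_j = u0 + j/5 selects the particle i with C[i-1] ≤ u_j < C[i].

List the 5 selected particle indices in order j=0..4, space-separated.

C = [1/8, 5/16, 3/4, 3/4, 1]
j=0: u_0=1/50 ∈ [0, 1/8) → index 0
j=1: u_1=11/50 ∈ [1/8, 5/16) → index 1
j=2: u_2=21/50 ∈ [5/16, 3/4) → index 2
j=3: u_3=31/50 ∈ [5/16, 3/4) → index 2
j=4: u_4=41/50 ∈ [3/4, 1) → index 4

0 1 2 2 4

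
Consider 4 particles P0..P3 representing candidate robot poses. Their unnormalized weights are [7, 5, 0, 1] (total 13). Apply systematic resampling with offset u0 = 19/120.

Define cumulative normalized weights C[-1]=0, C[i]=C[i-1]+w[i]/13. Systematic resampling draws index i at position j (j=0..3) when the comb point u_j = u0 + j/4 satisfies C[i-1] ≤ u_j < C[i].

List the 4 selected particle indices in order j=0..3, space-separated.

C = [7/13, 12/13, 12/13, 1]
j=0: u_0=19/120 ∈ [0, 7/13) → index 0
j=1: u_1=49/120 ∈ [0, 7/13) → index 0
j=2: u_2=79/120 ∈ [7/13, 12/13) → index 1
j=3: u_3=109/120 ∈ [7/13, 12/13) → index 1

0 0 1 1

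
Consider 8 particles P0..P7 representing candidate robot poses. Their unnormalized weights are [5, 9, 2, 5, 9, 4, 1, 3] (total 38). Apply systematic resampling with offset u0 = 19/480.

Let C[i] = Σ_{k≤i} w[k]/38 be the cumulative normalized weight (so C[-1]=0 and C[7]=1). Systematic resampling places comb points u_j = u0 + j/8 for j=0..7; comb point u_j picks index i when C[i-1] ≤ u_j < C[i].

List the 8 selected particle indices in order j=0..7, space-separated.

C = [5/38, 7/19, 8/19, 21/38, 15/19, 17/19, 35/38, 1]
j=0: u_0=19/480 ∈ [0, 5/38) → index 0
j=1: u_1=79/480 ∈ [5/38, 7/19) → index 1
j=2: u_2=139/480 ∈ [5/38, 7/19) → index 1
j=3: u_3=199/480 ∈ [7/19, 8/19) → index 2
j=4: u_4=259/480 ∈ [8/19, 21/38) → index 3
j=5: u_5=319/480 ∈ [21/38, 15/19) → index 4
j=6: u_6=379/480 ∈ [15/19, 17/19) → index 5
j=7: u_7=439/480 ∈ [17/19, 35/38) → index 6

0 1 1 2 3 4 5 6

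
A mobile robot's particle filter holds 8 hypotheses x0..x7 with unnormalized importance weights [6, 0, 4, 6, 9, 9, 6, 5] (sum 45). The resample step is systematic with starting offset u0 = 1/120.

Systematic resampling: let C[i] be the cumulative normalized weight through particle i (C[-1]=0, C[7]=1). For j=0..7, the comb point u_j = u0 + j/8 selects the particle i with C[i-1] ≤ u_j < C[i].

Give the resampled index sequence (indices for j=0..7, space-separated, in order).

0 2 3 4 4 5 6 6

C = [2/15, 2/15, 2/9, 16/45, 5/9, 34/45, 8/9, 1]
j=0: u_0=1/120 ∈ [0, 2/15) → index 0
j=1: u_1=2/15 ∈ [2/15, 2/9) → index 2
j=2: u_2=31/120 ∈ [2/9, 16/45) → index 3
j=3: u_3=23/60 ∈ [16/45, 5/9) → index 4
j=4: u_4=61/120 ∈ [16/45, 5/9) → index 4
j=5: u_5=19/30 ∈ [5/9, 34/45) → index 5
j=6: u_6=91/120 ∈ [34/45, 8/9) → index 6
j=7: u_7=53/60 ∈ [34/45, 8/9) → index 6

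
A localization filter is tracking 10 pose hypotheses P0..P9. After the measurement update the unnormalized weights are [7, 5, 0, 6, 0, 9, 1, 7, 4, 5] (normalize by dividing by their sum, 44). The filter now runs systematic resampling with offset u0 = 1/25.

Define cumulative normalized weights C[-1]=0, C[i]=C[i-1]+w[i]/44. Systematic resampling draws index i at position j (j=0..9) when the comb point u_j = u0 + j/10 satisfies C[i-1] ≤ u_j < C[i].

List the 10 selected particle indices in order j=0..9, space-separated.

C = [7/44, 3/11, 3/11, 9/22, 9/22, 27/44, 7/11, 35/44, 39/44, 1]
j=0: u_0=1/25 ∈ [0, 7/44) → index 0
j=1: u_1=7/50 ∈ [0, 7/44) → index 0
j=2: u_2=6/25 ∈ [7/44, 3/11) → index 1
j=3: u_3=17/50 ∈ [3/11, 9/22) → index 3
j=4: u_4=11/25 ∈ [9/22, 27/44) → index 5
j=5: u_5=27/50 ∈ [9/22, 27/44) → index 5
j=6: u_6=16/25 ∈ [7/11, 35/44) → index 7
j=7: u_7=37/50 ∈ [7/11, 35/44) → index 7
j=8: u_8=21/25 ∈ [35/44, 39/44) → index 8
j=9: u_9=47/50 ∈ [39/44, 1) → index 9

0 0 1 3 5 5 7 7 8 9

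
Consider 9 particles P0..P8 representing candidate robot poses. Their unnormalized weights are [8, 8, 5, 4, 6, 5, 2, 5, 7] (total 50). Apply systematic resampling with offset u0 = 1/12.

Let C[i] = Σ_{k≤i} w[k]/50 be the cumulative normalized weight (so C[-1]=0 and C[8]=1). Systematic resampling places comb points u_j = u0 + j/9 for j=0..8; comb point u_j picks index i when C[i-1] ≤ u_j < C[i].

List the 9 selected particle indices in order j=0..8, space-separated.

C = [4/25, 8/25, 21/50, 1/2, 31/50, 18/25, 19/25, 43/50, 1]
j=0: u_0=1/12 ∈ [0, 4/25) → index 0
j=1: u_1=7/36 ∈ [4/25, 8/25) → index 1
j=2: u_2=11/36 ∈ [4/25, 8/25) → index 1
j=3: u_3=5/12 ∈ [8/25, 21/50) → index 2
j=4: u_4=19/36 ∈ [1/2, 31/50) → index 4
j=5: u_5=23/36 ∈ [31/50, 18/25) → index 5
j=6: u_6=3/4 ∈ [18/25, 19/25) → index 6
j=7: u_7=31/36 ∈ [43/50, 1) → index 8
j=8: u_8=35/36 ∈ [43/50, 1) → index 8

0 1 1 2 4 5 6 8 8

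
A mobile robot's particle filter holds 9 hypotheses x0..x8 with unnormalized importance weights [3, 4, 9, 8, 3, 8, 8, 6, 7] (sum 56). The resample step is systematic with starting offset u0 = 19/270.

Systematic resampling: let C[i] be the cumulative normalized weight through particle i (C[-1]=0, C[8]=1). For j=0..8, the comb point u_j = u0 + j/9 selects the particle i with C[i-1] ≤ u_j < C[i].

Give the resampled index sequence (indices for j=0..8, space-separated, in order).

C = [3/56, 1/8, 2/7, 3/7, 27/56, 5/8, 43/56, 7/8, 1]
j=0: u_0=19/270 ∈ [3/56, 1/8) → index 1
j=1: u_1=49/270 ∈ [1/8, 2/7) → index 2
j=2: u_2=79/270 ∈ [2/7, 3/7) → index 3
j=3: u_3=109/270 ∈ [2/7, 3/7) → index 3
j=4: u_4=139/270 ∈ [27/56, 5/8) → index 5
j=5: u_5=169/270 ∈ [5/8, 43/56) → index 6
j=6: u_6=199/270 ∈ [5/8, 43/56) → index 6
j=7: u_7=229/270 ∈ [43/56, 7/8) → index 7
j=8: u_8=259/270 ∈ [7/8, 1) → index 8

1 2 3 3 5 6 6 7 8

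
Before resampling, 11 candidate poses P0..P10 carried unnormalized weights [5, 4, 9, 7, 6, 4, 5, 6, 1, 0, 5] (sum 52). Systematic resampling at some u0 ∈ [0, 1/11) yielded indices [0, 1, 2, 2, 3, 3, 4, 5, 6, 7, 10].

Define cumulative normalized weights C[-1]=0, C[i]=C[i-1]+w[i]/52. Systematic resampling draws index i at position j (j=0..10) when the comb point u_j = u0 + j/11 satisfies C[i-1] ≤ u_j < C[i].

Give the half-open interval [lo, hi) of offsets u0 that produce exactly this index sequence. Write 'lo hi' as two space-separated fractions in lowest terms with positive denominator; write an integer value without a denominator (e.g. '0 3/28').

C = [5/52, 9/52, 9/26, 25/52, 31/52, 35/52, 10/13, 23/26, 47/52, 47/52, 1]
j=0 picked index 0: u0 ∈ [0, 5/52)
j=1 picked index 1: u0 ∈ [3/572, 47/572)
j=2 picked index 2: u0 ∈ [-5/572, 47/286)
j=3 picked index 2: u0 ∈ [-57/572, 21/286)
j=4 picked index 3: u0 ∈ [-5/286, 67/572)
j=5 picked index 3: u0 ∈ [-31/286, 15/572)
j=6 picked index 4: u0 ∈ [-37/572, 29/572)
j=7 picked index 5: u0 ∈ [-23/572, 21/572)
j=8 picked index 6: u0 ∈ [-31/572, 6/143)
j=9 picked index 7: u0 ∈ [-7/143, 19/286)
j=10 picked index 10: u0 ∈ [-3/572, 1/11)
intersection: [3/572, 15/572)

3/572 15/572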